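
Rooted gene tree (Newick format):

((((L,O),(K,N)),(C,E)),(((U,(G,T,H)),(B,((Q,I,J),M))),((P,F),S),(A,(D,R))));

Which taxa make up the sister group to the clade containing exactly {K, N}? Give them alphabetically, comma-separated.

L, O

The clade containing exactly {K, N} attaches to the tree at the node subtending ((L,O),(K,N)).
The other lineage descending from that same node — the sister group — is (L,O); its 2 tips in alphabetical order are the answer.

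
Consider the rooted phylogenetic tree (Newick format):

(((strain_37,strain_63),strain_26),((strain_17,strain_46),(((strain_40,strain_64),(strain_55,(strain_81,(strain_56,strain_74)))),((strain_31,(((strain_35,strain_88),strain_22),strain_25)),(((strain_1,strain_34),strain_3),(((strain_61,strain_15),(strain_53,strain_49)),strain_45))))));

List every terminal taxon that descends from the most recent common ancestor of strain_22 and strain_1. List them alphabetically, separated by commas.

Tracing strain_22: it sits inside ((strain_35,strain_88),strain_22).
Tracing strain_1: it sits inside (strain_1,strain_34).
The smallest clade enclosing both is ((strain_31,(((strain_35,strain_88),strain_22),strain_25)),(((strain_1,strain_34),strain_3),(((strain_61,strain_15),(strain_53,strain_49)),strain_45))); the answer is its 13 terminal taxa in alphabetical order.

strain_1, strain_15, strain_22, strain_25, strain_3, strain_31, strain_34, strain_35, strain_45, strain_49, strain_53, strain_61, strain_88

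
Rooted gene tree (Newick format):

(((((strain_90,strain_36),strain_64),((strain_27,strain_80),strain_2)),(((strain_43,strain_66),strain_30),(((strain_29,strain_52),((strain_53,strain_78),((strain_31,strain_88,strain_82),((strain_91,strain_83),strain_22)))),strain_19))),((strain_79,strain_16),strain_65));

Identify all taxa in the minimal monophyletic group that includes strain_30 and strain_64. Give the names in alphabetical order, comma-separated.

Tracing strain_30: it sits inside ((strain_43,strain_66),strain_30).
Tracing strain_64: it sits inside ((strain_90,strain_36),strain_64).
The smallest clade enclosing both is ((((strain_90,strain_36),strain_64),((strain_27,strain_80),strain_2)),(((strain_43,strain_66),strain_30),(((strain_29,strain_52),((strain_53,strain_78),((strain_31,strain_88,strain_82),((strain_91,strain_83),strain_22)))),strain_19))); the answer is its 20 terminal taxa in alphabetical order.

strain_19, strain_2, strain_22, strain_27, strain_29, strain_30, strain_31, strain_36, strain_43, strain_52, strain_53, strain_64, strain_66, strain_78, strain_80, strain_82, strain_83, strain_88, strain_90, strain_91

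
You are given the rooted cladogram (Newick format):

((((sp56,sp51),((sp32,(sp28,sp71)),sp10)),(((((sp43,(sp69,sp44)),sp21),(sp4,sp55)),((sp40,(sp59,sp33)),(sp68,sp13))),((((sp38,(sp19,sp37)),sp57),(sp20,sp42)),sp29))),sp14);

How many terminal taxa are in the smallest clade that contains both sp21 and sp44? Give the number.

4

The MRCA of sp21 and sp44 is the node subtending ((sp43,(sp69,sp44)),sp21).
That clade contains 4 terminal taxa: sp21, sp43, sp44, sp69.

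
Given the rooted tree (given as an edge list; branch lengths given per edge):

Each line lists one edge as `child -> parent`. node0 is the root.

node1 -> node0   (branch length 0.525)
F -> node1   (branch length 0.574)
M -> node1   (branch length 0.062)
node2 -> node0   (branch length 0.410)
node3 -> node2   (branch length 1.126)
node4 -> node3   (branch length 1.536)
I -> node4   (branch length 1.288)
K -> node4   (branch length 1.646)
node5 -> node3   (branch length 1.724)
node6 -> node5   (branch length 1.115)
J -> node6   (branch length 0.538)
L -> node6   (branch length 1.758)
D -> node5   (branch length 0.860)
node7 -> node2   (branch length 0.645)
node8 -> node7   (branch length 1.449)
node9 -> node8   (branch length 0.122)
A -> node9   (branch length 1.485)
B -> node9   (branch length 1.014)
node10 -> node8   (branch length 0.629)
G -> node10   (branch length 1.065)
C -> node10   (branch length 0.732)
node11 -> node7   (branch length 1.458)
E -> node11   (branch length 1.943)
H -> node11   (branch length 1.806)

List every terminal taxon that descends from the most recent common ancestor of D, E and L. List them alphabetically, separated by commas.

A, B, C, D, E, G, H, I, J, K, L

Tracing D: it sits inside ((J,L),D).
Tracing E: it sits inside (E,H).
Tracing L: it sits inside (J,L).
The smallest clade enclosing all 3 is (((I,K),((J,L),D)),(((A,B),(G,C)),(E,H))); the answer is its 11 terminal taxa in alphabetical order.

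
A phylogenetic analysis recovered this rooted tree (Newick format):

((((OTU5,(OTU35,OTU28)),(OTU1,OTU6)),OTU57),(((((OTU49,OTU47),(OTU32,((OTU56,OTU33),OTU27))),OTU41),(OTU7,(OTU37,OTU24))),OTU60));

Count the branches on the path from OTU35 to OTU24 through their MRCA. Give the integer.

10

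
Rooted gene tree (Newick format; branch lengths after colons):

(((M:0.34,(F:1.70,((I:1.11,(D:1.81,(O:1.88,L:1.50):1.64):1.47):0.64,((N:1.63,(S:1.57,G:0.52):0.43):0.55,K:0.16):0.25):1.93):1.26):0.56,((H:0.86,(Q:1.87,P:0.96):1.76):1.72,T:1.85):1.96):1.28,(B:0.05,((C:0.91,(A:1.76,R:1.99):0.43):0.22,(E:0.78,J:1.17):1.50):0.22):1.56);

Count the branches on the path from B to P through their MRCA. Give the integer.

7

The MRCA of B and P is the root of the tree.
From B up to that node: 2 branches. From P up to the same node: 5 branches. Total: 2 + 5 = 7.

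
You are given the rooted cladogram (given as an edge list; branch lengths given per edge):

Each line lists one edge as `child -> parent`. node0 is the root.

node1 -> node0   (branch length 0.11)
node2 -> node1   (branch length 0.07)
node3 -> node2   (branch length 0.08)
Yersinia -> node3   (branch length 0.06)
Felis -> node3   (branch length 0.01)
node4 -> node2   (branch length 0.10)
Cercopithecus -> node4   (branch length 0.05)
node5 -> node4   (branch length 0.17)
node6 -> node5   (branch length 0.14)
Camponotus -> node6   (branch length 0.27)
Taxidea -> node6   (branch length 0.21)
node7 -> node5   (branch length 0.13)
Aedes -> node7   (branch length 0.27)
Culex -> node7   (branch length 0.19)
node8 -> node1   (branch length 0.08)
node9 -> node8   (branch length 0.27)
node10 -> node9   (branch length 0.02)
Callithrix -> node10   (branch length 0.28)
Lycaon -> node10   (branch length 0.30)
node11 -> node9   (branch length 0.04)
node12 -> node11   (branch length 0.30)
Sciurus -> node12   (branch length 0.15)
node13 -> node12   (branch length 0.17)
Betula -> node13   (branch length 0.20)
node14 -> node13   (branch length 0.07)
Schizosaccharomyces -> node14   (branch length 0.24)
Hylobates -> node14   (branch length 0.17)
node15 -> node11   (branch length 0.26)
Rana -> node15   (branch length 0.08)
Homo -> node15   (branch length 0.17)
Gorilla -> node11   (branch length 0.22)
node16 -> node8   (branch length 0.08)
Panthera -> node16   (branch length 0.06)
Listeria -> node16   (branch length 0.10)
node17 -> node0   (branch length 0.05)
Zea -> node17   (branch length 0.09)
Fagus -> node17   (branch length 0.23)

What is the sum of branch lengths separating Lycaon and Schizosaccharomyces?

1.14

The path runs Lycaon → … → MRCA → … → Schizosaccharomyces; the MRCA is the node subtending ((Callithrix,Lycaon),((Sciurus,(Betula,(Schizosaccharomyces,Hylobates))),(Rana,Homo),Gorilla)).
Branch lengths along that path: 0.30 + 0.02 + 0.04 + 0.30 + 0.17 + 0.07 + 0.24 = 1.14.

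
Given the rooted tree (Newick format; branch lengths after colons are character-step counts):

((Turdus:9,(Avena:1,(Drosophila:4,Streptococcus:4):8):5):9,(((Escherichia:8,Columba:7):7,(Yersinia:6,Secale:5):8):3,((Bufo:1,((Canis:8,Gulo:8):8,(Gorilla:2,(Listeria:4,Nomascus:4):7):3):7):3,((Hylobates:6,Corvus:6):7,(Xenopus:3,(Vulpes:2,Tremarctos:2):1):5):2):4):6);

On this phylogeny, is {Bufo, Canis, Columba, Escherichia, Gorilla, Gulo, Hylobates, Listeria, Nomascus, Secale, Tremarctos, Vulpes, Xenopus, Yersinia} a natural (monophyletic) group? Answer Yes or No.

No

The MRCA of the listed taxa subtends (((Escherichia,Columba),(Yersinia,Secale)),((Bufo,((Canis,Gulo),(Gorilla,(Listeria,Nomascus)))),((Hylobates,Corvus),(Xenopus,(Vulpes,Tremarctos))))).
That clade also contains Corvus, which is not in the proposed group, so the group is not monophyletic.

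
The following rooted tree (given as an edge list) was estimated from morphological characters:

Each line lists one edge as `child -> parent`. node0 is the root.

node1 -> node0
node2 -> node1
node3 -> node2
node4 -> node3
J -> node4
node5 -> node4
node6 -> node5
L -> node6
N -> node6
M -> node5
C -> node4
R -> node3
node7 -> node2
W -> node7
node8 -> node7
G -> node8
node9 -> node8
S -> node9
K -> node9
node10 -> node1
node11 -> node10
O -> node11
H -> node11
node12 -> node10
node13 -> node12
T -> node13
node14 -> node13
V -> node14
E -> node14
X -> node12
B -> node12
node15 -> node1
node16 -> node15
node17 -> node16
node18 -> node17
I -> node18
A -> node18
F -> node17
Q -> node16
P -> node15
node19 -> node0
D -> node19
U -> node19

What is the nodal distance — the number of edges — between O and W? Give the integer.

The MRCA of O and W is the node subtending ((((J,((L,N),M),C),R),(W,(G,(S,K)))),((O,H),((T,(V,E)),X,B)),((((I,A),F),Q),P)).
From O up to that node: 3 branches. From W up to the same node: 3 branches. Total: 3 + 3 = 6.

6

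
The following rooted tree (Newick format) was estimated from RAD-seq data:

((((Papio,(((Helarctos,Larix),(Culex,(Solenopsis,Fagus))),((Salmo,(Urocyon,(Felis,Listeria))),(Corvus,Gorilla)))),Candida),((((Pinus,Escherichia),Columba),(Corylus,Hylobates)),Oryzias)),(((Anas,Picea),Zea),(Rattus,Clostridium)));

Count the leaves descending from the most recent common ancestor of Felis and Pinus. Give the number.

19

The MRCA of Felis and Pinus is the node subtending (((Papio,(((Helarctos,Larix),(Culex,(Solenopsis,Fagus))),((Salmo,(Urocyon,(Felis,Listeria))),(Corvus,Gorilla)))),Candida),((((Pinus,Escherichia),Columba),(Corylus,Hylobates)),Oryzias)).
That clade contains 19 terminal taxa: Candida, Columba, Corvus, Corylus, Culex, Escherichia, Fagus, Felis, Gorilla, Helarctos, Hylobates, Larix, Listeria, Oryzias, Papio, Pinus, Salmo, Solenopsis, Urocyon.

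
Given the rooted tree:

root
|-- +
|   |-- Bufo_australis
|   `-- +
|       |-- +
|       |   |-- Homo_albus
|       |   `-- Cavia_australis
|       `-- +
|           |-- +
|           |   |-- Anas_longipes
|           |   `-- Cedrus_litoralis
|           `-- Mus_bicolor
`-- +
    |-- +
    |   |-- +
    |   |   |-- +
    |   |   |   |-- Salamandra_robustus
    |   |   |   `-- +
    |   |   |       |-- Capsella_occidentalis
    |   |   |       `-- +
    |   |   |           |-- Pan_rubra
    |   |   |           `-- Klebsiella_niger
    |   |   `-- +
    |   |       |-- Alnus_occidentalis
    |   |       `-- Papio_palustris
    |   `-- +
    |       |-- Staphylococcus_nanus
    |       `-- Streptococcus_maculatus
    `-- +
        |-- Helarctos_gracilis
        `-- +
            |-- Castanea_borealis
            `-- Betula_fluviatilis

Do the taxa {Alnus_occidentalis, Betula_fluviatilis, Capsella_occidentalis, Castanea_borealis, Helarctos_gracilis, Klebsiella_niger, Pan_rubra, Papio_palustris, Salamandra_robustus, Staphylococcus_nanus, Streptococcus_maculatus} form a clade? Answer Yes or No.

The most recent common ancestor of these taxa subtends ((((Salamandra_robustus,(Capsella_occidentalis,(Pan_rubra,Klebsiella_niger))),(Alnus_occidentalis,Papio_palustris)),(Staphylococcus_nanus,Streptococcus_maculatus)),(Helarctos_gracilis,(Castanea_borealis,Betula_fluviatilis))).
That clade has exactly 11 tips — every listed taxon and nothing else — so the group is monophyletic.

Yes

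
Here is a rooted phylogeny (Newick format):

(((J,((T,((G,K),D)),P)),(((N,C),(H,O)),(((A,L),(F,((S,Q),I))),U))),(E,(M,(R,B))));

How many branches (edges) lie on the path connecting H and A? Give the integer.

The MRCA of H and A is the node subtending (((N,C),(H,O)),(((A,L),(F,((S,Q),I))),U)).
From H up to that node: 3 branches. From A up to the same node: 4 branches. Total: 3 + 4 = 7.

7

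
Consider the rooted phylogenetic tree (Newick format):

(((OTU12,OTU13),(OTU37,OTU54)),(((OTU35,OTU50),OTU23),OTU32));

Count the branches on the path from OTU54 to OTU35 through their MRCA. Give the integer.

The MRCA of OTU54 and OTU35 is the root of the tree.
From OTU54 up to that node: 3 branches. From OTU35 up to the same node: 4 branches. Total: 3 + 4 = 7.

7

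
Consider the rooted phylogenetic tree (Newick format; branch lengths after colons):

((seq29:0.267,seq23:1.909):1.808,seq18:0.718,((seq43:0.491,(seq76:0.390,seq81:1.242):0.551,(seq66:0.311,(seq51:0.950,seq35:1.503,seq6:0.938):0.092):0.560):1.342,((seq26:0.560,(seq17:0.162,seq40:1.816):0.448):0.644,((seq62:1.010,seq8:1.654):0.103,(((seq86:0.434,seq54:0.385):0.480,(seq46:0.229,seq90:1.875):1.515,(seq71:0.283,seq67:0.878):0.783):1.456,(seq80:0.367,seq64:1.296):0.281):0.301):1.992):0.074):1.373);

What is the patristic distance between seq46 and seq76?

The path runs seq46 → … → MRCA → … → seq76; the MRCA is the node subtending ((seq43,(seq76,seq81),(seq66,(seq51,seq35,seq6))),((seq26,(seq17,seq40)),((seq62,seq8),(((seq86,seq54),(seq46,seq90),(seq71,seq67)),(seq80,seq64))))).
Branch lengths along that path: 0.229 + 1.515 + 1.456 + 0.301 + 1.992 + 0.074 + 1.342 + 0.551 + 0.390 = 7.850.

7.850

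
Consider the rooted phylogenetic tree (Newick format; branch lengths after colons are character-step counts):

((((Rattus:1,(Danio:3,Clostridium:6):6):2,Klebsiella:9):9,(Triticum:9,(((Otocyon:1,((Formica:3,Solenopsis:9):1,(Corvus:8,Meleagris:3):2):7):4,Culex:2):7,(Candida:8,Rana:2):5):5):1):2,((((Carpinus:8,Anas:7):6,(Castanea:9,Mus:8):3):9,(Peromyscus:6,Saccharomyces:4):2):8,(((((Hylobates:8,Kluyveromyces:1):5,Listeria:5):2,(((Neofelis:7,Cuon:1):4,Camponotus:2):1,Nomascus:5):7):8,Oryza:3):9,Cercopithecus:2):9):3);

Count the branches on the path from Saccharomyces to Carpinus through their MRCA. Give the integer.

5

The MRCA of Saccharomyces and Carpinus is the node subtending (((Carpinus,Anas),(Castanea,Mus)),(Peromyscus,Saccharomyces)).
From Saccharomyces up to that node: 2 branches. From Carpinus up to the same node: 3 branches. Total: 2 + 3 = 5.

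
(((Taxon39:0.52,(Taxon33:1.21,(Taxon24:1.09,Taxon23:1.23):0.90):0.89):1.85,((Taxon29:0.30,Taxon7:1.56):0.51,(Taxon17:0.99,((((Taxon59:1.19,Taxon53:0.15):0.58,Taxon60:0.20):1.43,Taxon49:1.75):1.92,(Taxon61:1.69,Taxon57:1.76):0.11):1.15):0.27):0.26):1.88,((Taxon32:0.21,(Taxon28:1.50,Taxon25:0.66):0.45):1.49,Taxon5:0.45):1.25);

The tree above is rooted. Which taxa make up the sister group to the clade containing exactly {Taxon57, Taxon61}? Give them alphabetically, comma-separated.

Taxon49, Taxon53, Taxon59, Taxon60

The clade containing exactly {Taxon57, Taxon61} attaches to the tree at the node subtending ((((Taxon59,Taxon53),Taxon60),Taxon49),(Taxon61,Taxon57)).
The other lineage descending from that same node — the sister group — is (((Taxon59,Taxon53),Taxon60),Taxon49); its 4 tips in alphabetical order are the answer.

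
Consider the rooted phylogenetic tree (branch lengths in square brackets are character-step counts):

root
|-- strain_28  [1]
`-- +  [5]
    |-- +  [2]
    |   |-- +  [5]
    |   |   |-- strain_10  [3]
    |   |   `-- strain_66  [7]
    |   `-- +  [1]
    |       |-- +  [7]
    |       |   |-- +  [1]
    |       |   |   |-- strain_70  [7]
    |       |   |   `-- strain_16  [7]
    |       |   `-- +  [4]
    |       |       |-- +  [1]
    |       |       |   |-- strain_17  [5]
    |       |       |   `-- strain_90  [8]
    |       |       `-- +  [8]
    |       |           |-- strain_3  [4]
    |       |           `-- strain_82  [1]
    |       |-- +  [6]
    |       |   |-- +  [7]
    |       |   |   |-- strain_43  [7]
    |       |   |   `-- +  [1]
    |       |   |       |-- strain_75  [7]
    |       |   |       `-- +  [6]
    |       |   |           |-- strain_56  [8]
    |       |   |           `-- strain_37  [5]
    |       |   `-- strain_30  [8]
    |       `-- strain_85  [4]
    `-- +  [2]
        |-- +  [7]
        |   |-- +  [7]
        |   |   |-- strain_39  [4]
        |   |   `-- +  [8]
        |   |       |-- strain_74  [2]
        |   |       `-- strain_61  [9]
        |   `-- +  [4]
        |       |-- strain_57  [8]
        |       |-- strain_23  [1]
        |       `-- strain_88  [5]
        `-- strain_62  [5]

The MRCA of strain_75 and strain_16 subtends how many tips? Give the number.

The MRCA of strain_75 and strain_16 is the node subtending (((strain_70,strain_16),((strain_17,strain_90),(strain_3,strain_82))),((strain_43,(strain_75,(strain_56,strain_37))),strain_30),strain_85).
That clade contains 12 terminal taxa: strain_16, strain_17, strain_3, strain_30, strain_37, strain_43, strain_56, strain_70, strain_75, strain_82, strain_85, strain_90.

12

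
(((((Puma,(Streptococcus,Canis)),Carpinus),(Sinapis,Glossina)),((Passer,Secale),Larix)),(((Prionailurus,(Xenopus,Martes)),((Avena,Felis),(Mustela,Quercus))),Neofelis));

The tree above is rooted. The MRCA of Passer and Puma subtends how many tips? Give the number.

9

The MRCA of Passer and Puma is the node subtending ((((Puma,(Streptococcus,Canis)),Carpinus),(Sinapis,Glossina)),((Passer,Secale),Larix)).
That clade contains 9 terminal taxa: Canis, Carpinus, Glossina, Larix, Passer, Puma, Secale, Sinapis, Streptococcus.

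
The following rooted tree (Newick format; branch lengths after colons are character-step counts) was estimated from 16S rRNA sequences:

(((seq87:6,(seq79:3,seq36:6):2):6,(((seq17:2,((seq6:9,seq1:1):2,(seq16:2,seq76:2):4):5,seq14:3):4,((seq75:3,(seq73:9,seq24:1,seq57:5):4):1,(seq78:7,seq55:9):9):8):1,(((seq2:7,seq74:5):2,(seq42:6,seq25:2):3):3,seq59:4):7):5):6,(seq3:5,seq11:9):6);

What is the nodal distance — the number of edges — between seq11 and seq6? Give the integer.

The MRCA of seq11 and seq6 is the root of the tree.
From seq11 up to that node: 2 branches. From seq6 up to the same node: 7 branches. Total: 2 + 7 = 9.

9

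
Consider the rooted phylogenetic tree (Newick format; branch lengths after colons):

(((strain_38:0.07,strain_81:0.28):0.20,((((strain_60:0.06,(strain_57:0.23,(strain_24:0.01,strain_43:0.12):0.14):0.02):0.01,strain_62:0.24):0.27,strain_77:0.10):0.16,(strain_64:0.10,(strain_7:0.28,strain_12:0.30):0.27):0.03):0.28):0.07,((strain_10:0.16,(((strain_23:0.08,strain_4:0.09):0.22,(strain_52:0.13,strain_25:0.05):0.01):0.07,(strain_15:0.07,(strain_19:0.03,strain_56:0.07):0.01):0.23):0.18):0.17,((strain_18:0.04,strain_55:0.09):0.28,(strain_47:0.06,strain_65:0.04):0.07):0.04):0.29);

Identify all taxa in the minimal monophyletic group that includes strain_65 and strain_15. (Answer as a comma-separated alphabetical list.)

Tracing strain_65: it sits inside (strain_47,strain_65).
Tracing strain_15: it sits inside (strain_15,(strain_19,strain_56)).
The smallest clade enclosing both is ((strain_10,(((strain_23,strain_4),(strain_52,strain_25)),(strain_15,(strain_19,strain_56)))),((strain_18,strain_55),(strain_47,strain_65))); the answer is its 12 terminal taxa in alphabetical order.

strain_10, strain_15, strain_18, strain_19, strain_23, strain_25, strain_4, strain_47, strain_52, strain_55, strain_56, strain_65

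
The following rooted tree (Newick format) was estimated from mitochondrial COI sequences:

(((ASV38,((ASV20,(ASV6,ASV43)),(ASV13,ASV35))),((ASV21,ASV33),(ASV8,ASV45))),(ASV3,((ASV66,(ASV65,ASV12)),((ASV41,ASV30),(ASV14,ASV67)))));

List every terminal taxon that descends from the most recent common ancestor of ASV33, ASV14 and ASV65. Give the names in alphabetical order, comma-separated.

ASV12, ASV13, ASV14, ASV20, ASV21, ASV3, ASV30, ASV33, ASV35, ASV38, ASV41, ASV43, ASV45, ASV6, ASV65, ASV66, ASV67, ASV8

Tracing ASV33: it sits inside (ASV21,ASV33).
Tracing ASV14: it sits inside (ASV14,ASV67).
Tracing ASV65: it sits inside (ASV65,ASV12).
The smallest clade enclosing all 3 is the whole tree (their MRCA is the root), so the answer is all 18 tips in alphabetical order.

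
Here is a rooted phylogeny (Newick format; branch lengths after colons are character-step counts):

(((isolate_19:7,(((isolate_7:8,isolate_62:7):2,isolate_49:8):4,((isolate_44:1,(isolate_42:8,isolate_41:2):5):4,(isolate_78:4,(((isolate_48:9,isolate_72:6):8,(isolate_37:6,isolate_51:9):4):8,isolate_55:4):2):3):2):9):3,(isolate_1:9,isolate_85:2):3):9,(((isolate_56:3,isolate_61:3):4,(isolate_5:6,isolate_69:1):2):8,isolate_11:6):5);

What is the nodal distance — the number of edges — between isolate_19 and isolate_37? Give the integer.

8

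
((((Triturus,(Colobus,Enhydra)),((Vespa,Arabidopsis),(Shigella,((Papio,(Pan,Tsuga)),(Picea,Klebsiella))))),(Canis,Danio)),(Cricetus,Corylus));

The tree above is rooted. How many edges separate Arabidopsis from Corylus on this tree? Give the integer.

7

The MRCA of Arabidopsis and Corylus is the root of the tree.
From Arabidopsis up to that node: 5 branches. From Corylus up to the same node: 2 branches. Total: 5 + 2 = 7.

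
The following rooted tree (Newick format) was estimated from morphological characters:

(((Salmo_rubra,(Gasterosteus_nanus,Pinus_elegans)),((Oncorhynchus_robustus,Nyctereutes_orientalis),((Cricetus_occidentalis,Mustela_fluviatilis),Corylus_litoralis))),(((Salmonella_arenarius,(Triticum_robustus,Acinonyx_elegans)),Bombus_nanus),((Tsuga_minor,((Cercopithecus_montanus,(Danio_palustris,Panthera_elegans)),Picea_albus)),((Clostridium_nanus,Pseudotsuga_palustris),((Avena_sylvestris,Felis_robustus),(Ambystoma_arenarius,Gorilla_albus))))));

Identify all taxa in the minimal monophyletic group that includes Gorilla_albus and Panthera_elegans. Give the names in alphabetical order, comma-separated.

Tracing Gorilla_albus: it sits inside (Ambystoma_arenarius,Gorilla_albus).
Tracing Panthera_elegans: it sits inside (Danio_palustris,Panthera_elegans).
The smallest clade enclosing both is ((Tsuga_minor,((Cercopithecus_montanus,(Danio_palustris,Panthera_elegans)),Picea_albus)),((Clostridium_nanus,Pseudotsuga_palustris),((Avena_sylvestris,Felis_robustus),(Ambystoma_arenarius,Gorilla_albus)))); the answer is its 11 terminal taxa in alphabetical order.

Ambystoma_arenarius, Avena_sylvestris, Cercopithecus_montanus, Clostridium_nanus, Danio_palustris, Felis_robustus, Gorilla_albus, Panthera_elegans, Picea_albus, Pseudotsuga_palustris, Tsuga_minor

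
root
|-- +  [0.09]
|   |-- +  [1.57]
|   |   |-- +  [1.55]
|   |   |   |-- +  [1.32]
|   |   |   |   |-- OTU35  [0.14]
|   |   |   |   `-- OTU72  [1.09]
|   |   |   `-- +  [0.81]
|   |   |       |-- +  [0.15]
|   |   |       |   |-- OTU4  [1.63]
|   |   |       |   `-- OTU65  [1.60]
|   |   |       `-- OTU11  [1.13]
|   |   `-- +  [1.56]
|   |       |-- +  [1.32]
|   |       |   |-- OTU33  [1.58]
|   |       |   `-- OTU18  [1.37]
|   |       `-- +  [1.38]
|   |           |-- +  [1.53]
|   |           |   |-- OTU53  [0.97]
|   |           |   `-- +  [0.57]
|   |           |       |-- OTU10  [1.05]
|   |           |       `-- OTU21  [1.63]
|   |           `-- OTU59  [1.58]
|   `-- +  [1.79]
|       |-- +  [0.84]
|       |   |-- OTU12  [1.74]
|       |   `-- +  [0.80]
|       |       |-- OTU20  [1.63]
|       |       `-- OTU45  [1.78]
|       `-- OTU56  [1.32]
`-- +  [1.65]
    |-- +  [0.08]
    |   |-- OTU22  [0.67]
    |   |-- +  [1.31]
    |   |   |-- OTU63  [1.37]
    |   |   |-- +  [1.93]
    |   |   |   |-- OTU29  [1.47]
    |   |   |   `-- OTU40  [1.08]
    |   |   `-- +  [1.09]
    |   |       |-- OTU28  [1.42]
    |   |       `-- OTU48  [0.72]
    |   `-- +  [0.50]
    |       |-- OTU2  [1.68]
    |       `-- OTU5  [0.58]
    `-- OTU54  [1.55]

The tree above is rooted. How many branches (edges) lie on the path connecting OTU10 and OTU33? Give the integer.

The MRCA of OTU10 and OTU33 is the node subtending ((OTU33,OTU18),((OTU53,(OTU10,OTU21)),OTU59)).
From OTU10 up to that node: 4 branches. From OTU33 up to the same node: 2 branches. Total: 4 + 2 = 6.

6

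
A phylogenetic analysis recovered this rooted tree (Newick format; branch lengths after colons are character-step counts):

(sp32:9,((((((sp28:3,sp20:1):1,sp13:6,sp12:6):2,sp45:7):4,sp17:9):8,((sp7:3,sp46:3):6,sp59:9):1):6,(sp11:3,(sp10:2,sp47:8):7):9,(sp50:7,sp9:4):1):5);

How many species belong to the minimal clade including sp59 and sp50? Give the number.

14

The MRCA of sp59 and sp50 is the node subtending ((((((sp28,sp20),sp13,sp12),sp45),sp17),((sp7,sp46),sp59)),(sp11,(sp10,sp47)),(sp50,sp9)).
That clade contains 14 terminal taxa: sp10, sp11, sp12, sp13, sp17, sp20, sp28, sp45, sp46, sp47, sp50, sp59, sp7, sp9.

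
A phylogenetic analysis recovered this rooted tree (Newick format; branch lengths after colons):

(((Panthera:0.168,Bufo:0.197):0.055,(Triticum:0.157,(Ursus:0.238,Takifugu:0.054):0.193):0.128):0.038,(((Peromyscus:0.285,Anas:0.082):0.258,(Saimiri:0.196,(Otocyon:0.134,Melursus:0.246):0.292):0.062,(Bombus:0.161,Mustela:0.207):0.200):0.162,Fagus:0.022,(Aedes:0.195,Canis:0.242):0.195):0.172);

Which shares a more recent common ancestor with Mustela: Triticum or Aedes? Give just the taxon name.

Aedes

The MRCA of Mustela and Aedes subtends (((Peromyscus,Anas),(Saimiri,(Otocyon,Melursus)),(Bombus,Mustela)),Fagus,(Aedes,Canis)) (10 taxa).
The MRCA of Mustela and Triticum is the root, subtending the entire tree (15 taxa).
The first is nested inside the second, so Mustela shares a more recent common ancestor with Aedes.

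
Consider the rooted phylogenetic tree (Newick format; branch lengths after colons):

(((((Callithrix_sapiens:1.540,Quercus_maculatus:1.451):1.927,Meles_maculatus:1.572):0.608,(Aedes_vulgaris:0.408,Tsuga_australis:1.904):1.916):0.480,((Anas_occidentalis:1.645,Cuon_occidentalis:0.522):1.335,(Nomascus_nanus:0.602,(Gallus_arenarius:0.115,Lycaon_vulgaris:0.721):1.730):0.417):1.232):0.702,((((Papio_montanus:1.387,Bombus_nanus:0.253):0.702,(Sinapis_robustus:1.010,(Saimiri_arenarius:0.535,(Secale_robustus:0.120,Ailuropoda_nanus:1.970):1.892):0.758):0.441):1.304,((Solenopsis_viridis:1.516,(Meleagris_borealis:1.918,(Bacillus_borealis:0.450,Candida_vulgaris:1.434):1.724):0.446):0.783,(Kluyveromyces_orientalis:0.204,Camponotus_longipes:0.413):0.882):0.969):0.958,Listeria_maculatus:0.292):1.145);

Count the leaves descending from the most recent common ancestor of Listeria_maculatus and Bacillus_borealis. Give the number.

The MRCA of Listeria_maculatus and Bacillus_borealis is the node subtending ((((Papio_montanus,Bombus_nanus),(Sinapis_robustus,(Saimiri_arenarius,(Secale_robustus,Ailuropoda_nanus)))),((Solenopsis_viridis,(Meleagris_borealis,(Bacillus_borealis,Candida_vulgaris))),(Kluyveromyces_orientalis,Camponotus_longipes))),Listeria_maculatus).
That clade contains 13 terminal taxa: Ailuropoda_nanus, Bacillus_borealis, Bombus_nanus, Camponotus_longipes, Candida_vulgaris, Kluyveromyces_orientalis, Listeria_maculatus, Meleagris_borealis, Papio_montanus, Saimiri_arenarius, Secale_robustus, Sinapis_robustus, Solenopsis_viridis.

13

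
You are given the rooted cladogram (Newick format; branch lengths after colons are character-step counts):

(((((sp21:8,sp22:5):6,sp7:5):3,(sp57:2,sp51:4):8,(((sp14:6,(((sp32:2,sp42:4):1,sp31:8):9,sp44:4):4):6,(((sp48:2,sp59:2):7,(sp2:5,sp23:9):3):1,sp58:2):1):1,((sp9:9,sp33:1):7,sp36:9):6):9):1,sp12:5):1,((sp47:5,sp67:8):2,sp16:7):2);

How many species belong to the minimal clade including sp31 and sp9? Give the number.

13

The MRCA of sp31 and sp9 is the node subtending (((sp14,(((sp32,sp42),sp31),sp44)),(((sp48,sp59),(sp2,sp23)),sp58)),((sp9,sp33),sp36)).
That clade contains 13 terminal taxa: sp14, sp2, sp23, sp31, sp32, sp33, sp36, sp42, sp44, sp48, sp58, sp59, sp9.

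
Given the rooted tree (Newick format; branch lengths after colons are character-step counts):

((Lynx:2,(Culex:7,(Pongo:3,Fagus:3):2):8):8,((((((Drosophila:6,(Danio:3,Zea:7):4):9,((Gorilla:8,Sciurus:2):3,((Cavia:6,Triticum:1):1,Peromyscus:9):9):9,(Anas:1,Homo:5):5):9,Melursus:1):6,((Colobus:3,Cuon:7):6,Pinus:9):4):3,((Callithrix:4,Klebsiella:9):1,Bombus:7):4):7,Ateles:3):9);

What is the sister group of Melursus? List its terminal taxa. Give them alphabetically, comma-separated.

Anas, Cavia, Danio, Drosophila, Gorilla, Homo, Peromyscus, Sciurus, Triticum, Zea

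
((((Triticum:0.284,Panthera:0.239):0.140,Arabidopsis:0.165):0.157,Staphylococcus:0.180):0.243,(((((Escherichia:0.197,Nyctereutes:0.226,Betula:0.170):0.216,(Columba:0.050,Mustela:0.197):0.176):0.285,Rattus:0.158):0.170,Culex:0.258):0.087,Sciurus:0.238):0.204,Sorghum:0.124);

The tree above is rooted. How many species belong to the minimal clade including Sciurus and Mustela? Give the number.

The MRCA of Sciurus and Mustela is the node subtending (((((Escherichia,Nyctereutes,Betula),(Columba,Mustela)),Rattus),Culex),Sciurus).
That clade contains 8 terminal taxa: Betula, Columba, Culex, Escherichia, Mustela, Nyctereutes, Rattus, Sciurus.

8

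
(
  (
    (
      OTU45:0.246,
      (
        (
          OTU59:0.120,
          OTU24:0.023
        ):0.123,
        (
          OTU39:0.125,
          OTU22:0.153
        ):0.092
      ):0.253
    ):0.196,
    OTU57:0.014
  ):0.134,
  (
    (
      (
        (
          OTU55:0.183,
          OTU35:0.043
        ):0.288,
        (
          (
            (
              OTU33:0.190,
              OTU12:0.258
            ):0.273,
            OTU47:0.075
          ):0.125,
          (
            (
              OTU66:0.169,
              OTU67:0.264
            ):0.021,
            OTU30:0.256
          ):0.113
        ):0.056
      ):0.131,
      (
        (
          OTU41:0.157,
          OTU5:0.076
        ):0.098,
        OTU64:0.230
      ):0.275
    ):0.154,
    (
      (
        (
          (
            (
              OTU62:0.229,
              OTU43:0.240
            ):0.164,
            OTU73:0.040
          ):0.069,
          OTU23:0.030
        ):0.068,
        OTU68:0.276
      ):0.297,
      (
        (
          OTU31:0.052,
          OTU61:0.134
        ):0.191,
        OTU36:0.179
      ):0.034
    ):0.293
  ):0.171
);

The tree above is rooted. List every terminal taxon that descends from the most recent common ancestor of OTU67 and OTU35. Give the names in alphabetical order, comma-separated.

OTU12, OTU30, OTU33, OTU35, OTU47, OTU55, OTU66, OTU67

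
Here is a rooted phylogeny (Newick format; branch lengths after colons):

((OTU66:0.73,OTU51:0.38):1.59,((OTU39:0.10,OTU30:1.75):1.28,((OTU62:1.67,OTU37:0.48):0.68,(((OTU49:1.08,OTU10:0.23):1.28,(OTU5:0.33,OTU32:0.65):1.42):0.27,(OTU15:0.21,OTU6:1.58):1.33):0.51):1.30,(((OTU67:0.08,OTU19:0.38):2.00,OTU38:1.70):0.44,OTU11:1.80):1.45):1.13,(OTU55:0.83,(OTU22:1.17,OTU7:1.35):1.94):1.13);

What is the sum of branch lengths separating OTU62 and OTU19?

7.92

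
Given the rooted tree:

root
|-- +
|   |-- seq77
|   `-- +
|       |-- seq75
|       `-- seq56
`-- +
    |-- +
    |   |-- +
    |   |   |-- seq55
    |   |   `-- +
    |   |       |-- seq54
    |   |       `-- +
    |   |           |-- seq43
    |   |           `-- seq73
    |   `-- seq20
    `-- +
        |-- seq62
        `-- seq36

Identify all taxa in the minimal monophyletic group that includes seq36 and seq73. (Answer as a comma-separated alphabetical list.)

seq20, seq36, seq43, seq54, seq55, seq62, seq73

Tracing seq36: it sits inside (seq62,seq36).
Tracing seq73: it sits inside (seq43,seq73).
The smallest clade enclosing both is (((seq55,(seq54,(seq43,seq73))),seq20),(seq62,seq36)); the answer is its 7 terminal taxa in alphabetical order.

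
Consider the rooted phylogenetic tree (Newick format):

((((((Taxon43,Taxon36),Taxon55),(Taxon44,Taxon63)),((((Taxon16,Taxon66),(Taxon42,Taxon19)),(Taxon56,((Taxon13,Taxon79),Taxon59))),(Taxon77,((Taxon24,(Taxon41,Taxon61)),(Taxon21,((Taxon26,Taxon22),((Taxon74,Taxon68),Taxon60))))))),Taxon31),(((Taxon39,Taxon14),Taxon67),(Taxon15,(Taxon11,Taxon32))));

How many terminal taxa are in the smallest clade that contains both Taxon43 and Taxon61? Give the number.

23

The MRCA of Taxon43 and Taxon61 is the node subtending ((((Taxon43,Taxon36),Taxon55),(Taxon44,Taxon63)),((((Taxon16,Taxon66),(Taxon42,Taxon19)),(Taxon56,((Taxon13,Taxon79),Taxon59))),(Taxon77,((Taxon24,(Taxon41,Taxon61)),(Taxon21,((Taxon26,Taxon22),((Taxon74,Taxon68),Taxon60))))))).
That clade contains 23 terminal taxa: Taxon13, Taxon16, Taxon19, Taxon21, Taxon22, Taxon24, Taxon26, Taxon36, Taxon41, Taxon42, Taxon43, Taxon44, Taxon55, Taxon56, Taxon59, Taxon60, Taxon61, Taxon63, Taxon66, Taxon68, Taxon74, Taxon77, Taxon79.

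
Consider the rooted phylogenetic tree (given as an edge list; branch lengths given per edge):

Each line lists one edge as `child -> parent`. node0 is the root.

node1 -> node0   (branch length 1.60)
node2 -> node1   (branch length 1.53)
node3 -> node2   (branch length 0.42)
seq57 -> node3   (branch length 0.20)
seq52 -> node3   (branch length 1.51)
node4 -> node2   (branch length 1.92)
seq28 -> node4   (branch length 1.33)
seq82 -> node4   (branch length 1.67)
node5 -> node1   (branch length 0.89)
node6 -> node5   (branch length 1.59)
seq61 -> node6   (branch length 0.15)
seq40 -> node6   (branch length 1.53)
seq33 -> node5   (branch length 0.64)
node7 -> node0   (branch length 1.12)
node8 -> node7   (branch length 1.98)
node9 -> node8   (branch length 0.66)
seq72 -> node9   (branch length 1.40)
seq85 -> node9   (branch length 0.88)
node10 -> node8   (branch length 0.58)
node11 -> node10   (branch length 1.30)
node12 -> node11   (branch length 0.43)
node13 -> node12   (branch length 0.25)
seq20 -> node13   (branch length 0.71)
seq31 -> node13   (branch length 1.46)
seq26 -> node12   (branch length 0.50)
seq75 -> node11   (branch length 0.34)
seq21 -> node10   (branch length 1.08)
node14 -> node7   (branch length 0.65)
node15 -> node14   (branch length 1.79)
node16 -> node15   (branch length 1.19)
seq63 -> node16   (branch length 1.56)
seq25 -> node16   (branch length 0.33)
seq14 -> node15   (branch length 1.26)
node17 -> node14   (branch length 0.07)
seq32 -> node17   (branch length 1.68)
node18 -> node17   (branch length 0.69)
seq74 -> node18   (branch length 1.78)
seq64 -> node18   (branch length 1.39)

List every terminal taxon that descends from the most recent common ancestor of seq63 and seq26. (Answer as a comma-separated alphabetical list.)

Tracing seq63: it sits inside (seq63,seq25).
Tracing seq26: it sits inside ((seq20,seq31),seq26).
The smallest clade enclosing both is (((seq72,seq85),((((seq20,seq31),seq26),seq75),seq21)),(((seq63,seq25),seq14),(seq32,(seq74,seq64)))); the answer is its 13 terminal taxa in alphabetical order.

seq14, seq20, seq21, seq25, seq26, seq31, seq32, seq63, seq64, seq72, seq74, seq75, seq85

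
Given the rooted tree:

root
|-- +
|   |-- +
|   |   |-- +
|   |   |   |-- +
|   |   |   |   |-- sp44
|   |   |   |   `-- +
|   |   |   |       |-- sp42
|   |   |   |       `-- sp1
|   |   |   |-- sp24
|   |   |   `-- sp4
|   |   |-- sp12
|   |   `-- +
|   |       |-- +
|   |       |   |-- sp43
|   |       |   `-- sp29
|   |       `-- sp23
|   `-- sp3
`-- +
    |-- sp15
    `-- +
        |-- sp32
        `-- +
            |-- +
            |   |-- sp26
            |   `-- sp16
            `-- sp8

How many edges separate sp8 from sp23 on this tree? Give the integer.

8

The MRCA of sp8 and sp23 is the root of the tree.
From sp8 up to that node: 4 branches. From sp23 up to the same node: 4 branches. Total: 4 + 4 = 8.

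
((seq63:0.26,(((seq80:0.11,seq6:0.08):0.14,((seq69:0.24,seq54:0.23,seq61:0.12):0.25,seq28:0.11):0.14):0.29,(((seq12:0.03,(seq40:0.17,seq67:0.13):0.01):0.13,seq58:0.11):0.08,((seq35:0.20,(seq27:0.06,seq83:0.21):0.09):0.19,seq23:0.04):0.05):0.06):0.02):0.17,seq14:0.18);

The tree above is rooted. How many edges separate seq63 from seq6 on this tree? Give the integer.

5

The MRCA of seq63 and seq6 is the node subtending (seq63,(((seq80,seq6),((seq69,seq54,seq61),seq28)),(((seq12,(seq40,seq67)),seq58),((seq35,(seq27,seq83)),seq23)))).
From seq63 up to that node: 1 branch. From seq6 up to the same node: 4 branches. Total: 1 + 4 = 5.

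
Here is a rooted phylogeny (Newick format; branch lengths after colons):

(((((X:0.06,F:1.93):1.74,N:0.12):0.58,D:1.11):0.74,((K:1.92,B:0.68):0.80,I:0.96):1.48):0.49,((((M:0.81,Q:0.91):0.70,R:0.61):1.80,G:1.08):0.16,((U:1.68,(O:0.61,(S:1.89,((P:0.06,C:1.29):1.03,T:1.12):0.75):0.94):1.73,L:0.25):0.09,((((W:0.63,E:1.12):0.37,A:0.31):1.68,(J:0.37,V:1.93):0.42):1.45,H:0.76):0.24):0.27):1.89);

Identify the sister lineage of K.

K attaches to the tree at the node subtending (K,B).
The other lineage descending from that same node — the sister group — is the single tip B.

B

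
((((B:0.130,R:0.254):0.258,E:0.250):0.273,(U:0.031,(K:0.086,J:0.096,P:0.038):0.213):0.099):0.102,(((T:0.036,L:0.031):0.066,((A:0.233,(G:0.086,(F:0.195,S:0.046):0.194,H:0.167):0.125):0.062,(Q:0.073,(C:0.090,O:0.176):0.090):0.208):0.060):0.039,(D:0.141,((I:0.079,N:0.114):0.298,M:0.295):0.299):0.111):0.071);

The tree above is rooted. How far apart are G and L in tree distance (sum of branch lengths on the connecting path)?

0.430

The path runs G → … → MRCA → … → L; the MRCA is the node subtending ((T,L),((A,(G,(F,S),H)),(Q,(C,O)))).
Branch lengths along that path: 0.086 + 0.125 + 0.062 + 0.060 + 0.066 + 0.031 = 0.430.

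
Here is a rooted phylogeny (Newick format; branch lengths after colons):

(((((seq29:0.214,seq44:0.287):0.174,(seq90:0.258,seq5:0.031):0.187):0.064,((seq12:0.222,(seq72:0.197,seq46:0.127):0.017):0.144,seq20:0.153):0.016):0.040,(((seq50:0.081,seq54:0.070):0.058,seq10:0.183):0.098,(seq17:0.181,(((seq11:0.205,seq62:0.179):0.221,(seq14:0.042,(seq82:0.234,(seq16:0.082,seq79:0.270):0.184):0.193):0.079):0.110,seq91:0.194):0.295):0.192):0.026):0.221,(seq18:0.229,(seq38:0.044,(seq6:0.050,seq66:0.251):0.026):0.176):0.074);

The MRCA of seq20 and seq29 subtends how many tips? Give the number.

8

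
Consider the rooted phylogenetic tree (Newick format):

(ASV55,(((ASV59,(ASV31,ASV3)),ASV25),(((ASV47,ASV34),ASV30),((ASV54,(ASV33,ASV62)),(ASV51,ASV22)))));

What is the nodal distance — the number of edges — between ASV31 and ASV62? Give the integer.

The MRCA of ASV31 and ASV62 is the node subtending (((ASV59,(ASV31,ASV3)),ASV25),(((ASV47,ASV34),ASV30),((ASV54,(ASV33,ASV62)),(ASV51,ASV22)))).
From ASV31 up to that node: 4 branches. From ASV62 up to the same node: 5 branches. Total: 4 + 5 = 9.

9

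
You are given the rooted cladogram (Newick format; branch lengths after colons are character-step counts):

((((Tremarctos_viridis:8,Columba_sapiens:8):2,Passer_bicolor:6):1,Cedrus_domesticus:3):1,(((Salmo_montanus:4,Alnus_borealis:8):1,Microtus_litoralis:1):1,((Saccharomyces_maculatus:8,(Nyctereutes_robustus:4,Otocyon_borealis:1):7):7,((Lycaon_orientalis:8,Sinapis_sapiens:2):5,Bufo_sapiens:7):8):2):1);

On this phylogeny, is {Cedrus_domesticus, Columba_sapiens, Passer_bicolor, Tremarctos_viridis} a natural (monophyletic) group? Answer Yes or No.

Yes

The most recent common ancestor of these taxa subtends (((Tremarctos_viridis,Columba_sapiens),Passer_bicolor),Cedrus_domesticus).
That clade has exactly 4 tips — every listed taxon and nothing else — so the group is monophyletic.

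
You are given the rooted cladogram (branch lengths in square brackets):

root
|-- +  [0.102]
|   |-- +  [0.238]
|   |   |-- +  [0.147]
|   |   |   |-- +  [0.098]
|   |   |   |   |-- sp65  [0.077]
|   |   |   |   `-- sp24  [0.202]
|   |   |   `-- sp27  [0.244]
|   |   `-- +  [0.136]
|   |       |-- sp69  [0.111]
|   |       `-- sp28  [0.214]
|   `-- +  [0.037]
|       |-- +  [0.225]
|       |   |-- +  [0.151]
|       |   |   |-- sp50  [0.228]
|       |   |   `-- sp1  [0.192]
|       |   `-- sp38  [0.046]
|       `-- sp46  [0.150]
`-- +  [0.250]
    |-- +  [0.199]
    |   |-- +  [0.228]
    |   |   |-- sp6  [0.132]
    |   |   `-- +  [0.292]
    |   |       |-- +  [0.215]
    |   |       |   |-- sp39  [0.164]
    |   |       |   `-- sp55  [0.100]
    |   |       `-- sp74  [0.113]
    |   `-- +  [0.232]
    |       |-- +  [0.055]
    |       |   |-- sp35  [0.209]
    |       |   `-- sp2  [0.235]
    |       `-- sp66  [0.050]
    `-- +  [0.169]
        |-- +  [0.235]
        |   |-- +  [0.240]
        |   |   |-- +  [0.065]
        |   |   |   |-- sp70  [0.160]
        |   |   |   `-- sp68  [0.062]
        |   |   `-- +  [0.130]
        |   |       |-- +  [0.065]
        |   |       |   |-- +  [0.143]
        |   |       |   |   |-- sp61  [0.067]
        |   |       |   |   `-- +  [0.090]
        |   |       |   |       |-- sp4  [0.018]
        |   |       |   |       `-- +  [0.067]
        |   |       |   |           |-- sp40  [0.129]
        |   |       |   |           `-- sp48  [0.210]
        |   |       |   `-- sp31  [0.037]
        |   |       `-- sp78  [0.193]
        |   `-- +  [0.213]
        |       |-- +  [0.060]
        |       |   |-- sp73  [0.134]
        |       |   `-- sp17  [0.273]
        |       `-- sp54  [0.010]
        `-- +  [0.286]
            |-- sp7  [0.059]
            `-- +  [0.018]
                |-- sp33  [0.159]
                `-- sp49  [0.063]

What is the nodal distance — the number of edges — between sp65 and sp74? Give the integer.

The MRCA of sp65 and sp74 is the root of the tree.
From sp65 up to that node: 5 branches. From sp74 up to the same node: 5 branches. Total: 5 + 5 = 10.

10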